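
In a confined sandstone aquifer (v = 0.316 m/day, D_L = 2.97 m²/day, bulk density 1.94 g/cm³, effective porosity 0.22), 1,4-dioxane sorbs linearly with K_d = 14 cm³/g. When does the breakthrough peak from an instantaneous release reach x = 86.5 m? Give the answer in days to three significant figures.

Retardation factor R = 1 + ρ_b·K_d/n = 1 + 1.94 × 14/0.22 = 124.5.
Sorption retards both mechanisms: v_R = v/R = 0.002538 m/day, D_R = D/R = 0.02386 m²/day.
Peak time from v_R²t² + 2D_R t − x² = 0: t = (√(D_R² + v_R²x²) − D_R)/v_R².
√(D_R² + v_R²x²) = √(0.02386² + 0.002538² × 86.5²) = 0.2208; v_R² = 6.441e-06.
t = (0.2208 − 0.02386)/6.441e-06 = 30600 days.

30600 days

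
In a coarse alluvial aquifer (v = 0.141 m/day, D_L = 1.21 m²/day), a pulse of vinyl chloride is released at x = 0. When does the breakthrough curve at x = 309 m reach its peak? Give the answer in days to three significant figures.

2130 days

For the 1D instantaneous-source solution, setting ∂C/∂t = 0 at fixed x gives v²t² + 2Dt − x² = 0, so t = (√(D² + v²x²) − D)/v².
√(D² + v²x²) = √(1.21² + 0.141² × 309²) = 43.59; v² = 0.019881.
t = (43.59 − 1.21)/0.019881 = 2130 days (vs. the pure-advection estimate x/v = 2190 d).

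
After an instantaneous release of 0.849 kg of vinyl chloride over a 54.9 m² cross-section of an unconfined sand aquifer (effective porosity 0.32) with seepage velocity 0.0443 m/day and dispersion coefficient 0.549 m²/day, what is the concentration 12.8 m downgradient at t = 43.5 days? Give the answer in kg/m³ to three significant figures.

0.000809 kg/m³

For an instantaneous plane source, C(x,t) = M/(n_e·A·√(4πDt)) · exp(−(x−vt)²/(4Dt)), with n_e·A the pore (flow) area.
Plume center vt = 0.0443 × 43.5 = 1.92705 m, so the well at 12.8 m is 10.87295 m downgradient of the peak.
√(4πDt) = 17.32 m, giving peak height M/(n_e·A·√(4πDt)) = 0.849/(0.32 × 54.9 × 17.32) = 0.002790 kg/m³.
(x−vt)²/(4Dt) = (10.87295)²/(4 × 0.549 × 43.5) = 1.238; exp(−1.238) = 0.2900.
C = 0.002790 × 0.2900 = 0.000809 kg/m³.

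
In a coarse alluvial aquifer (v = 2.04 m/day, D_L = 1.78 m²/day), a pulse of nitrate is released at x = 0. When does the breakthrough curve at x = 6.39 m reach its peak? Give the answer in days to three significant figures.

For the 1D instantaneous-source solution, setting ∂C/∂t = 0 at fixed x gives v²t² + 2Dt − x² = 0, so t = (√(D² + v²x²) − D)/v².
√(D² + v²x²) = √(1.78² + 2.04² × 6.39²) = 13.16; v² = 4.1616.
t = (13.16 − 1.78)/4.1616 = 2.73 days (vs. the pure-advection estimate x/v = 3.13 d).

2.73 days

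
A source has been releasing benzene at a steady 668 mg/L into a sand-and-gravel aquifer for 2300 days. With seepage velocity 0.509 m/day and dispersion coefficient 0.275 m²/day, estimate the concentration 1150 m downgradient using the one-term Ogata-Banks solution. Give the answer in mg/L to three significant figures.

481 mg/L

For a continuous step input, C/C₀ ≈ ½·erfc((x−vt)/(2√(Dt))).
vt = 0.509 × 2300 = 1170.7 m and 2√(Dt) = 2√(0.275 × 2300) = 50.30 m.
Argument (x−vt)/(2√(Dt)) = (1150 − 1170.7)/50.30 = -0.4115; ½·erfc(-0.4115) = 0.7197.
C = 668 × 0.7197 = 481 mg/L.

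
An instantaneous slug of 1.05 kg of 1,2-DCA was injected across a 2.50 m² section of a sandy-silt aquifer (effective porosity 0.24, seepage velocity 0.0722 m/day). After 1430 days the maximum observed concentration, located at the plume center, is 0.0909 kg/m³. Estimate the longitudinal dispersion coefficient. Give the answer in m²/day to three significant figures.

0.0206 m²/day

At the plume center C_max = M/(n_e·A·√(4πDt)), so D = M²/(4πt·(n_e·A·C_max)²).
n_e·A·C_max = 0.24 × 2.50 × 0.0909 = 0.05454 kg/m.
D = 1.05²/(4π × 1430 × 0.05454²) = 0.0206 m²/day.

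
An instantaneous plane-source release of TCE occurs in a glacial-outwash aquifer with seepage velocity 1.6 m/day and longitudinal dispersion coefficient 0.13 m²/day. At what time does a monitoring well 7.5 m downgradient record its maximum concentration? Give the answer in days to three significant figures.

For the 1D instantaneous-source solution, setting ∂C/∂t = 0 at fixed x gives v²t² + 2Dt − x² = 0, so t = (√(D² + v²x²) − D)/v².
√(D² + v²x²) = √(0.13² + 1.6² × 7.5²) = 12.00; v² = 2.56.
t = (12.00 − 0.13)/2.56 = 4.64 days (vs. the pure-advection estimate x/v = 4.69 d).

4.64 days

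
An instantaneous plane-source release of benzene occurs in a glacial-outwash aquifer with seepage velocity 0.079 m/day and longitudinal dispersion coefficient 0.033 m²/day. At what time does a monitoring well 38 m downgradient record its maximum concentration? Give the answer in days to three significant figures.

For the 1D instantaneous-source solution, setting ∂C/∂t = 0 at fixed x gives v²t² + 2Dt − x² = 0, so t = (√(D² + v²x²) − D)/v².
√(D² + v²x²) = √(0.033² + 0.079² × 38²) = 3.002; v² = 0.006241.
t = (3.002 − 0.033)/0.006241 = 476 days (vs. the pure-advection estimate x/v = 481 d).

476 days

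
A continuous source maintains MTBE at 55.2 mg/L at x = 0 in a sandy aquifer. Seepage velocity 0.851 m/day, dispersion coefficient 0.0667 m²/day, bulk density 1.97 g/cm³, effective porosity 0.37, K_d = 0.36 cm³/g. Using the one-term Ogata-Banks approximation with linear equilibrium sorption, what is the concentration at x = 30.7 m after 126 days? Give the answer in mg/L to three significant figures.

Retardation factor R = 1 + ρ_b·K_d/n = 1 + 1.97 × 0.36/0.37 = 2.917.
Sorption retards both mechanisms: v_R = v/R = 0.2917 m/day, D_R = D/R = 0.02287 m²/day.
v_R·t = 0.2917 × 126 = 36.7542 m; 2√(D_R t) = 3.395 m; argument = (30.7 − 36.7542)/3.395 = -1.783.
C = C₀ × ½·erfc(-1.783) = 55.2 × 0.9942 = 54.9 mg/L.

54.9 mg/L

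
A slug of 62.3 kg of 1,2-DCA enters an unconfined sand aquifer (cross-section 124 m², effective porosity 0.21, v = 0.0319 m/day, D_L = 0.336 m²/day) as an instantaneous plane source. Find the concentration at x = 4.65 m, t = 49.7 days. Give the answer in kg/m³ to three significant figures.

For an instantaneous plane source, C(x,t) = M/(n_e·A·√(4πDt)) · exp(−(x−vt)²/(4Dt)), with n_e·A the pore (flow) area.
Plume center vt = 0.0319 × 49.7 = 1.58543 m, so the well at 4.65 m is 3.06457 m downgradient of the peak.
√(4πDt) = 14.49 m, giving peak height M/(n_e·A·√(4πDt)) = 62.3/(0.21 × 124 × 14.49) = 0.1651 kg/m³.
(x−vt)²/(4Dt) = (3.06457)²/(4 × 0.336 × 49.7) = 0.1406; exp(−0.1406) = 0.8688.
C = 0.1651 × 0.8688 = 0.143 kg/m³.

0.143 kg/m³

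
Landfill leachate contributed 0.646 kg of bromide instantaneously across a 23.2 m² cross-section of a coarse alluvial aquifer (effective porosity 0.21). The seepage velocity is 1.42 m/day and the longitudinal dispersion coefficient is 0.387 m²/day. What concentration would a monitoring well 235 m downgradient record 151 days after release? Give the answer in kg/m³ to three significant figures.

For an instantaneous plane source, C(x,t) = M/(n_e·A·√(4πDt)) · exp(−(x−vt)²/(4Dt)), with n_e·A the pore (flow) area.
Plume center vt = 1.42 × 151 = 214.42 m, so the well at 235 m is 20.58 m downgradient of the peak.
√(4πDt) = 27.10 m, giving peak height M/(n_e·A·√(4πDt)) = 0.646/(0.21 × 23.2 × 27.10) = 0.004893 kg/m³.
(x−vt)²/(4Dt) = (20.58)²/(4 × 0.387 × 151) = 1.812; exp(−1.812) = 0.1633.
C = 0.004893 × 0.1633 = 0.000799 kg/m³.

0.000799 kg/m³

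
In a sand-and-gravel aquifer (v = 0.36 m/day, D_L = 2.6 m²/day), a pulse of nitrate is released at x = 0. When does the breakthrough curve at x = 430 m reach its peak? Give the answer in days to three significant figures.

For the 1D instantaneous-source solution, setting ∂C/∂t = 0 at fixed x gives v²t² + 2Dt − x² = 0, so t = (√(D² + v²x²) − D)/v².
√(D² + v²x²) = √(2.6² + 0.36² × 430²) = 154.8; v² = 0.1296.
t = (154.8 − 2.6)/0.1296 = 1170 days (vs. the pure-advection estimate x/v = 1190 d).

1170 days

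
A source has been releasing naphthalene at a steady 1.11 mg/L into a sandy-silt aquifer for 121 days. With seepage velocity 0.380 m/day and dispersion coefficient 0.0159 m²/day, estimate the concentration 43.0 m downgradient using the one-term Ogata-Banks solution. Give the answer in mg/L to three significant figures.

For a continuous step input, C/C₀ ≈ ½·erfc((x−vt)/(2√(Dt))).
vt = 0.380 × 121 = 45.98 m and 2√(Dt) = 2√(0.0159 × 121) = 2.774 m.
Argument (x−vt)/(2√(Dt)) = (43.0 − 45.98)/2.774 = -1.074; ½·erfc(-1.074) = 0.9356.
C = 1.11 × 0.9356 = 1.04 mg/L.

1.04 mg/L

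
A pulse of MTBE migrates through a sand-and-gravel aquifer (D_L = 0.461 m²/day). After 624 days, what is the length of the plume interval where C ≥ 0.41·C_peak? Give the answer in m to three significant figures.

64.1 m

The plume is Gaussian with σ = √(2Dt) = √(2 × 0.461 × 624) = 23.99 m.
C/C_peak = exp(−Δx²/(2σ²)) = 0.41 ⇒ Δx = σ·√(−2 ln 0.41) = 23.99 × 1.335 = 32.03 m.
Width = 2Δx = 64.1 m.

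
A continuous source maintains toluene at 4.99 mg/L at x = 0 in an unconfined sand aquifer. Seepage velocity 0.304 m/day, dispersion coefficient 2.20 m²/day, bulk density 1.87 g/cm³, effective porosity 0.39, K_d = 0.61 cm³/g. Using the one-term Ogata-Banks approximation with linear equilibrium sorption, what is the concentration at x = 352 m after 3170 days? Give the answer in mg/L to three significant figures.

Retardation factor R = 1 + ρ_b·K_d/n = 1 + 1.87 × 0.61/0.39 = 3.925.
Sorption retards both mechanisms: v_R = v/R = 0.07745 m/day, D_R = D/R = 0.5605 m²/day.
v_R·t = 0.07745 × 3170 = 245.5165 m; 2√(D_R t) = 84.30 m; argument = (352 − 245.5165)/84.30 = 1.263.
C = C₀ × ½·erfc(1.263) = 4.99 × 0.03704 = 0.185 mg/L.

0.185 mg/L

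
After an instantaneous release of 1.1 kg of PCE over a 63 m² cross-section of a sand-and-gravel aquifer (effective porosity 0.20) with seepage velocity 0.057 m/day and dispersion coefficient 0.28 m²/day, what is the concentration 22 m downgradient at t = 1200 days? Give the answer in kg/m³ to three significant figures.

For an instantaneous plane source, C(x,t) = M/(n_e·A·√(4πDt)) · exp(−(x−vt)²/(4Dt)), with n_e·A the pore (flow) area.
Plume center vt = 0.057 × 1200 = 68.4 m, so the well at 22 m is 46.4 m upgradient of the peak.
√(4πDt) = 64.98 m, giving peak height M/(n_e·A·√(4πDt)) = 1.1/(0.20 × 63 × 64.98) = 0.001344 kg/m³.
(x−vt)²/(4Dt) = (-46.4)²/(4 × 0.28 × 1200) = 1.602; exp(−1.602) = 0.2015.
C = 0.001344 × 0.2015 = 0.000271 kg/m³.

0.000271 kg/m³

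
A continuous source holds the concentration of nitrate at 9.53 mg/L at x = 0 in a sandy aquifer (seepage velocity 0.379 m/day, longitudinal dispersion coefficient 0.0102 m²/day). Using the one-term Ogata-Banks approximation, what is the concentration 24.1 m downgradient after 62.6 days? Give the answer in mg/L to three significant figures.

For a continuous step input, C/C₀ ≈ ½·erfc((x−vt)/(2√(Dt))).
vt = 0.379 × 62.6 = 23.7254 m and 2√(Dt) = 2√(0.0102 × 62.6) = 1.598 m.
Argument (x−vt)/(2√(Dt)) = (24.1 − 23.7254)/1.598 = 0.2344; ½·erfc(0.2344) = 0.3701.
C = 9.53 × 0.3701 = 3.53 mg/L.

3.53 mg/L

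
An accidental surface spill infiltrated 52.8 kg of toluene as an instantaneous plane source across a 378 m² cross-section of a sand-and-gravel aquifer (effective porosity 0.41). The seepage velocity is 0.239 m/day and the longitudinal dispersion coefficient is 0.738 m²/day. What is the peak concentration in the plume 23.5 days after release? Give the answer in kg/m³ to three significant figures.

The peak of an instantaneous 1D plume sits at x = vt; there the Gaussian factor is 1 and C_max = M/(n_e·A·√(4πDt)), where n_e·A is the pore area the mass is dissolved in.
√(4πDt) = √(4π × 0.738 × 23.5) = 14.76 m, so C_max = 52.8/(0.41 × 378 × 14.76) = 0.0231 kg/m³.

0.0231 kg/m³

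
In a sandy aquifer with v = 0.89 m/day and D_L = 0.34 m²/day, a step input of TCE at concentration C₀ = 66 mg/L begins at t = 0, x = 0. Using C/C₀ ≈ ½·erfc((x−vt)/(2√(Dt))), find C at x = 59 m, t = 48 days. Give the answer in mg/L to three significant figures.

0.144 mg/L

For a continuous step input, C/C₀ ≈ ½·erfc((x−vt)/(2√(Dt))).
vt = 0.89 × 48 = 42.72 m and 2√(Dt) = 2√(0.34 × 48) = 8.080 m.
Argument (x−vt)/(2√(Dt)) = (59 − 42.72)/8.080 = 2.015; ½·erfc(2.015) = 0.002188.
C = 66 × 0.002188 = 0.144 mg/L.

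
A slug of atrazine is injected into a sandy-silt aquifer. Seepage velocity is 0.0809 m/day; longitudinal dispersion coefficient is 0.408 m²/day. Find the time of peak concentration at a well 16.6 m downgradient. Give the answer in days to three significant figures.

152 days

For the 1D instantaneous-source solution, setting ∂C/∂t = 0 at fixed x gives v²t² + 2Dt − x² = 0, so t = (√(D² + v²x²) − D)/v².
√(D² + v²x²) = √(0.408² + 0.0809² × 16.6²) = 1.404; v² = 0.00654481.
t = (1.404 − 0.408)/0.00654481 = 152 days (vs. the pure-advection estimate x/v = 205 d).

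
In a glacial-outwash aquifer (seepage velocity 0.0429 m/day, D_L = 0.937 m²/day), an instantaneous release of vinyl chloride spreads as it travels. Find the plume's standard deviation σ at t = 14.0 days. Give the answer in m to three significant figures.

Dispersive spreading gives a Gaussian with σ² = 2Dt; advection only shifts the center.
σ = √(2 × 0.937 × 14.0) = 5.12 m.

5.12 m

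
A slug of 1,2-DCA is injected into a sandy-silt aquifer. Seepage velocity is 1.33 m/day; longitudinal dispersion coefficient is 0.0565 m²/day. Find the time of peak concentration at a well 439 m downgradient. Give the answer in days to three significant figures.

For the 1D instantaneous-source solution, setting ∂C/∂t = 0 at fixed x gives v²t² + 2Dt − x² = 0, so t = (√(D² + v²x²) − D)/v².
√(D² + v²x²) = √(0.0565² + 1.33² × 439²) = 583.9; v² = 1.7689.
t = (583.9 − 0.0565)/1.7689 = 330 days (vs. the pure-advection estimate x/v = 330 d).

330 days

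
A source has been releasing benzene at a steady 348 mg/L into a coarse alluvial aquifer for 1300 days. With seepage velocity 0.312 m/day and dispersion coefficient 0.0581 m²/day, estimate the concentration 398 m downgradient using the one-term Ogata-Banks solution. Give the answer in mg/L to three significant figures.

255 mg/L

For a continuous step input, C/C₀ ≈ ½·erfc((x−vt)/(2√(Dt))).
vt = 0.312 × 1300 = 405.6 m and 2√(Dt) = 2√(0.0581 × 1300) = 17.38 m.
Argument (x−vt)/(2√(Dt)) = (398 − 405.6)/17.38 = -0.4373; ½·erfc(-0.4373) = 0.7319.
C = 348 × 0.7319 = 255 mg/L.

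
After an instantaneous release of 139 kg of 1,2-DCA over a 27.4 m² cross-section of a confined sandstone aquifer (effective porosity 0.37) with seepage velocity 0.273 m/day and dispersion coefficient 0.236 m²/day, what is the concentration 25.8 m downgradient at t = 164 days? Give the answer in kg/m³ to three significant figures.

For an instantaneous plane source, C(x,t) = M/(n_e·A·√(4πDt)) · exp(−(x−vt)²/(4Dt)), with n_e·A the pore (flow) area.
Plume center vt = 0.273 × 164 = 44.772 m, so the well at 25.8 m is 18.972 m upgradient of the peak.
√(4πDt) = 22.05 m, giving peak height M/(n_e·A·√(4πDt)) = 139/(0.37 × 27.4 × 22.05) = 0.6218 kg/m³.
(x−vt)²/(4Dt) = (-18.972)²/(4 × 0.236 × 164) = 2.325; exp(−2.325) = 0.09778.
C = 0.6218 × 0.09778 = 0.0608 kg/m³.

0.0608 kg/m³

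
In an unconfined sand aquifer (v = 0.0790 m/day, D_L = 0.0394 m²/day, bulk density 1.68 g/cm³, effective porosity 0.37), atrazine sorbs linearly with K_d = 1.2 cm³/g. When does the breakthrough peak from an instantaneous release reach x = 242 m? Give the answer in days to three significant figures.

19700 days

Retardation factor R = 1 + ρ_b·K_d/n = 1 + 1.68 × 1.2/0.37 = 6.449.
Sorption retards both mechanisms: v_R = v/R = 0.01225 m/day, D_R = D/R = 0.006109 m²/day.
Peak time from v_R²t² + 2D_R t − x² = 0: t = (√(D_R² + v_R²x²) − D_R)/v_R².
√(D_R² + v_R²x²) = √(0.006109² + 0.01225² × 242²) = 2.965; v_R² = 0.0001501.
t = (2.965 − 0.006109)/0.0001501 = 19700 days.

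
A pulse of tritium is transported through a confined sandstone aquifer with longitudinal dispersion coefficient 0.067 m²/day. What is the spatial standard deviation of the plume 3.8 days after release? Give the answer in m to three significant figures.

Dispersive spreading gives a Gaussian with σ² = 2Dt; advection only shifts the center.
σ = √(2 × 0.067 × 3.8) = 0.714 m.

0.714 m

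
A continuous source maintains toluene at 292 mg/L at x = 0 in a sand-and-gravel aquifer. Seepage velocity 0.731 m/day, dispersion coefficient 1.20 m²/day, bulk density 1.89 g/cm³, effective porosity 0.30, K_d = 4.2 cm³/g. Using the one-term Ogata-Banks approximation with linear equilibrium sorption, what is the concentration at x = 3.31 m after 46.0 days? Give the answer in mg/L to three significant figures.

43.6 mg/L

Retardation factor R = 1 + ρ_b·K_d/n = 1 + 1.89 × 4.2/0.30 = 27.46.
Sorption retards both mechanisms: v_R = v/R = 0.02662 m/day, D_R = D/R = 0.04370 m²/day.
v_R·t = 0.02662 × 46.0 = 1.22452 m; 2√(D_R t) = 2.836 m; argument = (3.31 − 1.22452)/2.836 = 0.7354.
C = C₀ × ½·erfc(0.7354) = 292 × 0.1492 = 43.6 mg/L.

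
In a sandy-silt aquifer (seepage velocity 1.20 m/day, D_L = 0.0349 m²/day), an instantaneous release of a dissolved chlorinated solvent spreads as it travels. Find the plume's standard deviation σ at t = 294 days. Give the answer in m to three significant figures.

4.53 m

Dispersive spreading gives a Gaussian with σ² = 2Dt; advection only shifts the center.
σ = √(2 × 0.0349 × 294) = 4.53 m.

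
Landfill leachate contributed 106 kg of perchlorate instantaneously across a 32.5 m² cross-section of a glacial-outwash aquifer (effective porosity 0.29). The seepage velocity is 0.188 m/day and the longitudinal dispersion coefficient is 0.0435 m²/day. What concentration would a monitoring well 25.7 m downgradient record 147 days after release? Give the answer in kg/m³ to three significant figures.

1.08 kg/m³

For an instantaneous plane source, C(x,t) = M/(n_e·A·√(4πDt)) · exp(−(x−vt)²/(4Dt)), with n_e·A the pore (flow) area.
Plume center vt = 0.188 × 147 = 27.636 m, so the well at 25.7 m is 1.936 m upgradient of the peak.
√(4πDt) = 8.964 m, giving peak height M/(n_e·A·√(4πDt)) = 106/(0.29 × 32.5 × 8.964) = 1.255 kg/m³.
(x−vt)²/(4Dt) = (-1.936)²/(4 × 0.0435 × 147) = 0.1465; exp(−0.1465) = 0.8637.
C = 1.255 × 0.8637 = 1.08 kg/m³.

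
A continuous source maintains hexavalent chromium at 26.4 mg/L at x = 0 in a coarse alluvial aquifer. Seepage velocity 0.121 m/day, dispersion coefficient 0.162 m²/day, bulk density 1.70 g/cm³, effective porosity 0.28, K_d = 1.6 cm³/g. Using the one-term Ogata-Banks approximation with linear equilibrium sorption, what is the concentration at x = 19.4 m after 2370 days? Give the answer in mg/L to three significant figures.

Retardation factor R = 1 + ρ_b·K_d/n = 1 + 1.70 × 1.6/0.28 = 10.71.
Sorption retards both mechanisms: v_R = v/R = 0.01130 m/day, D_R = D/R = 0.01513 m²/day.
v_R·t = 0.01130 × 2370 = 26.781 m; 2√(D_R t) = 11.98 m; argument = (19.4 − 26.781)/11.98 = -0.6161.
C = C₀ × ½·erfc(-0.6161) = 26.4 × 0.8082 = 21.3 mg/L.

21.3 mg/L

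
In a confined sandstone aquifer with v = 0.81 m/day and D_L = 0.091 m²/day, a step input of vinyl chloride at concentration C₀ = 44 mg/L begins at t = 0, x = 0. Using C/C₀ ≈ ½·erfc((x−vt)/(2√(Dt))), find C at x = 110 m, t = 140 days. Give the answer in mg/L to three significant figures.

For a continuous step input, C/C₀ ≈ ½·erfc((x−vt)/(2√(Dt))).
vt = 0.81 × 140 = 113.4 m and 2√(Dt) = 2√(0.091 × 140) = 7.139 m.
Argument (x−vt)/(2√(Dt)) = (110 − 113.4)/7.139 = -0.4763; ½·erfc(-0.4763) = 0.7497.
C = 44 × 0.7497 = 33.0 mg/L.

33.0 mg/L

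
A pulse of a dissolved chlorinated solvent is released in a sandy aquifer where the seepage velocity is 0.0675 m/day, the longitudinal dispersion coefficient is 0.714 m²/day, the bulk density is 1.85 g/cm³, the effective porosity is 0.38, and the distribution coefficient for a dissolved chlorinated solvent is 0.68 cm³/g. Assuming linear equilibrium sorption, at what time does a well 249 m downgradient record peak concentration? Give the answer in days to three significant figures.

15200 days

Retardation factor R = 1 + ρ_b·K_d/n = 1 + 1.85 × 0.68/0.38 = 4.311.
Sorption retards both mechanisms: v_R = v/R = 0.01566 m/day, D_R = D/R = 0.1656 m²/day.
Peak time from v_R²t² + 2D_R t − x² = 0: t = (√(D_R² + v_R²x²) − D_R)/v_R².
√(D_R² + v_R²x²) = √(0.1656² + 0.01566² × 249²) = 3.903; v_R² = 0.0002452.
t = (3.903 − 0.1656)/0.0002452 = 15200 days.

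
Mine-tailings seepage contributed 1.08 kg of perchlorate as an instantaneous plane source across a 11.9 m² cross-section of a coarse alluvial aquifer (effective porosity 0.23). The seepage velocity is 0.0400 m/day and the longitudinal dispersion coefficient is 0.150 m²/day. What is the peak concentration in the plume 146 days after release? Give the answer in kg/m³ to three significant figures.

The peak of an instantaneous 1D plume sits at x = vt; there the Gaussian factor is 1 and C_max = M/(n_e·A·√(4πDt)), where n_e·A is the pore area the mass is dissolved in.
√(4πDt) = √(4π × 0.150 × 146) = 16.59 m, so C_max = 1.08/(0.23 × 11.9 × 16.59) = 0.0238 kg/m³.

0.0238 kg/m³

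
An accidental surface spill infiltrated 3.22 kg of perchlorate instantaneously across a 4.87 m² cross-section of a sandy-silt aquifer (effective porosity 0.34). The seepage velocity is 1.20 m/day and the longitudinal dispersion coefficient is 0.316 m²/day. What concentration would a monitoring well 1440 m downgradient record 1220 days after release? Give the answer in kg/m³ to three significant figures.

For an instantaneous plane source, C(x,t) = M/(n_e·A·√(4πDt)) · exp(−(x−vt)²/(4Dt)), with n_e·A the pore (flow) area.
Plume center vt = 1.20 × 1220 = 1464 m, so the well at 1440 m is 24 m upgradient of the peak.
√(4πDt) = 69.60 m, giving peak height M/(n_e·A·√(4πDt)) = 3.22/(0.34 × 4.87 × 69.60) = 0.02794 kg/m³.
(x−vt)²/(4Dt) = (-24)²/(4 × 0.316 × 1220) = 0.3735; exp(−0.3735) = 0.6883.
C = 0.02794 × 0.6883 = 0.0192 kg/m³.

0.0192 kg/m³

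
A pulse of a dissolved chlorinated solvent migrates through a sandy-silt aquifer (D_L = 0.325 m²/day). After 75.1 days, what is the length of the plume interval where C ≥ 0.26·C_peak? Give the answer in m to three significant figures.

The plume is Gaussian with σ = √(2Dt) = √(2 × 0.325 × 75.1) = 6.987 m.
C/C_peak = exp(−Δx²/(2σ²)) = 0.26 ⇒ Δx = σ·√(−2 ln 0.26) = 6.987 × 1.641 = 11.47 m.
Width = 2Δx = 22.9 m.

22.9 m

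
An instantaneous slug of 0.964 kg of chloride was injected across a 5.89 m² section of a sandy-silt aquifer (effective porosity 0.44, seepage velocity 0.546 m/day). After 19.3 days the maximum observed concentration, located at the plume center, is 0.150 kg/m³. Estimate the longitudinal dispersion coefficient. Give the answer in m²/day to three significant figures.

0.0254 m²/day

At the plume center C_max = M/(n_e·A·√(4πDt)), so D = M²/(4πt·(n_e·A·C_max)²).
n_e·A·C_max = 0.44 × 5.89 × 0.150 = 0.3887 kg/m.
D = 0.964²/(4π × 19.3 × 0.3887²) = 0.0254 m²/day.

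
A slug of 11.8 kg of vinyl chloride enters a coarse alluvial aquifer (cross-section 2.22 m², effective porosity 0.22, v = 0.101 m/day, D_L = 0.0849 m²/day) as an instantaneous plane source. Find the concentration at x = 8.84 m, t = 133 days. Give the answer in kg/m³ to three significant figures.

For an instantaneous plane source, C(x,t) = M/(n_e·A·√(4πDt)) · exp(−(x−vt)²/(4Dt)), with n_e·A the pore (flow) area.
Plume center vt = 0.101 × 133 = 13.433 m, so the well at 8.84 m is 4.593 m upgradient of the peak.
√(4πDt) = 11.91 m, giving peak height M/(n_e·A·√(4πDt)) = 11.8/(0.22 × 2.22 × 11.91) = 2.029 kg/m³.
(x−vt)²/(4Dt) = (-4.593)²/(4 × 0.0849 × 133) = 0.4671; exp(−0.4671) = 0.6268.
C = 2.029 × 0.6268 = 1.27 kg/m³.

1.27 kg/m³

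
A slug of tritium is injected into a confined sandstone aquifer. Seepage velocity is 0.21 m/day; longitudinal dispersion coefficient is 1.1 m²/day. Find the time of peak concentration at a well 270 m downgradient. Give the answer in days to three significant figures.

For the 1D instantaneous-source solution, setting ∂C/∂t = 0 at fixed x gives v²t² + 2Dt − x² = 0, so t = (√(D² + v²x²) − D)/v².
√(D² + v²x²) = √(1.1² + 0.21² × 270²) = 56.71; v² = 0.0441.
t = (56.71 − 1.1)/0.0441 = 1260 days (vs. the pure-advection estimate x/v = 1290 d).

1260 days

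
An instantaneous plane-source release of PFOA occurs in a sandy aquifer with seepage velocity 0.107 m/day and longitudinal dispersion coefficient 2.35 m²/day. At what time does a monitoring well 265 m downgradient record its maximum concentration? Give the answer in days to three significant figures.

2280 days

For the 1D instantaneous-source solution, setting ∂C/∂t = 0 at fixed x gives v²t² + 2Dt − x² = 0, so t = (√(D² + v²x²) − D)/v².
√(D² + v²x²) = √(2.35² + 0.107² × 265²) = 28.45; v² = 0.011449.
t = (28.45 − 2.35)/0.011449 = 2280 days (vs. the pure-advection estimate x/v = 2480 d).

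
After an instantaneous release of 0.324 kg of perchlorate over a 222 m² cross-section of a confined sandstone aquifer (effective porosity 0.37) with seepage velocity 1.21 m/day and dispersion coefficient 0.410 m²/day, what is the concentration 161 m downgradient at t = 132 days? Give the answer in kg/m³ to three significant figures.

For an instantaneous plane source, C(x,t) = M/(n_e·A·√(4πDt)) · exp(−(x−vt)²/(4Dt)), with n_e·A the pore (flow) area.
Plume center vt = 1.21 × 132 = 159.72 m, so the well at 161 m is 1.28 m downgradient of the peak.
√(4πDt) = 26.08 m, giving peak height M/(n_e·A·√(4πDt)) = 0.324/(0.37 × 222 × 26.08) = 0.0001512 kg/m³.
(x−vt)²/(4Dt) = (1.28)²/(4 × 0.410 × 132) = 0.007568; exp(−0.007568) = 0.9925.
C = 0.0001512 × 0.9925 = 0.000150 kg/m³.

0.000150 kg/m³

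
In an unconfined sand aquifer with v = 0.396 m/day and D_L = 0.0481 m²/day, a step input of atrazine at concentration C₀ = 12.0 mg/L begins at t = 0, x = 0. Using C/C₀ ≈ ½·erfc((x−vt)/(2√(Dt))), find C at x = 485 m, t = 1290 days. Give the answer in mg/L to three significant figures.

11.9 mg/L

For a continuous step input, C/C₀ ≈ ½·erfc((x−vt)/(2√(Dt))).
vt = 0.396 × 1290 = 510.84 m and 2√(Dt) = 2√(0.0481 × 1290) = 15.75 m.
Argument (x−vt)/(2√(Dt)) = (485 − 510.84)/15.75 = -1.641; ½·erfc(-1.641) = 0.9898.
C = 12.0 × 0.9898 = 11.9 mg/L.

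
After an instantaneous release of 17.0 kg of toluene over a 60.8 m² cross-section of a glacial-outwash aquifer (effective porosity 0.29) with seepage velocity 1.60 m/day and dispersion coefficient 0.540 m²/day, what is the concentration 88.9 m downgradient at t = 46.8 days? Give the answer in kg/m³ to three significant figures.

0.00774 kg/m³

For an instantaneous plane source, C(x,t) = M/(n_e·A·√(4πDt)) · exp(−(x−vt)²/(4Dt)), with n_e·A the pore (flow) area.
Plume center vt = 1.60 × 46.8 = 74.88 m, so the well at 88.9 m is 14.02 m downgradient of the peak.
√(4πDt) = 17.82 m, giving peak height M/(n_e·A·√(4πDt)) = 17.0/(0.29 × 60.8 × 17.82) = 0.05411 kg/m³.
(x−vt)²/(4Dt) = (14.02)²/(4 × 0.540 × 46.8) = 1.944; exp(−1.944) = 0.1431.
C = 0.05411 × 0.1431 = 0.00774 kg/m³.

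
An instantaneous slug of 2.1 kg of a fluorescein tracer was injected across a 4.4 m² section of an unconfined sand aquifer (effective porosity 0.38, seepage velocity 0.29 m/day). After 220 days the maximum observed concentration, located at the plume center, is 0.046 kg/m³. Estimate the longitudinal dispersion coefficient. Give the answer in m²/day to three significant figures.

0.270 m²/day

At the plume center C_max = M/(n_e·A·√(4πDt)), so D = M²/(4πt·(n_e·A·C_max)²).
n_e·A·C_max = 0.38 × 4.4 × 0.046 = 0.07691 kg/m.
D = 2.1²/(4π × 220 × 0.07691²) = 0.270 m²/day.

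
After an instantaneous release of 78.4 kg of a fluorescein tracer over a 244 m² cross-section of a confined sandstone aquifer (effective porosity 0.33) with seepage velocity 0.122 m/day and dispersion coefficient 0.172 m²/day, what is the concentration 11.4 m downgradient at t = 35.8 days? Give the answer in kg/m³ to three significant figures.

For an instantaneous plane source, C(x,t) = M/(n_e·A·√(4πDt)) · exp(−(x−vt)²/(4Dt)), with n_e·A the pore (flow) area.
Plume center vt = 0.122 × 35.8 = 4.3676 m, so the well at 11.4 m is 7.0324 m downgradient of the peak.
√(4πDt) = 8.797 m, giving peak height M/(n_e·A·√(4πDt)) = 78.4/(0.33 × 244 × 8.797) = 0.1107 kg/m³.
(x−vt)²/(4Dt) = (7.0324)²/(4 × 0.172 × 35.8) = 2.008; exp(−2.008) = 0.1343.
C = 0.1107 × 0.1343 = 0.0149 kg/m³.

0.0149 kg/m³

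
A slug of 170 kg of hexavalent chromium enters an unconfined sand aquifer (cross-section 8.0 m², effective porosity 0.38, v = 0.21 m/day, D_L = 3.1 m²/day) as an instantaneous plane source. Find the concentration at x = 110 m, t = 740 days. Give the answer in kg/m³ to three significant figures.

0.263 kg/m³

For an instantaneous plane source, C(x,t) = M/(n_e·A·√(4πDt)) · exp(−(x−vt)²/(4Dt)), with n_e·A the pore (flow) area.
Plume center vt = 0.21 × 740 = 155.4 m, so the well at 110 m is 45.4 m upgradient of the peak.
√(4πDt) = 169.8 m, giving peak height M/(n_e·A·√(4πDt)) = 170/(0.38 × 8.0 × 169.8) = 0.3293 kg/m³.
(x−vt)²/(4Dt) = (-45.4)²/(4 × 3.1 × 740) = 0.2246; exp(−0.2246) = 0.7988.
C = 0.3293 × 0.7988 = 0.263 kg/m³.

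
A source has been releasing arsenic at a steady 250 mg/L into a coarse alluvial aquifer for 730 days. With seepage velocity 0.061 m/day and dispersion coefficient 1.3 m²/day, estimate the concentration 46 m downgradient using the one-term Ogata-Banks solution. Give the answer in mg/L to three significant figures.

For a continuous step input, C/C₀ ≈ ½·erfc((x−vt)/(2√(Dt))).
vt = 0.061 × 730 = 44.53 m and 2√(Dt) = 2√(1.3 × 730) = 61.61 m.
Argument (x−vt)/(2√(Dt)) = (46 − 44.53)/61.61 = 0.02386; ½·erfc(0.02386) = 0.4865.
C = 250 × 0.4865 = 122 mg/L.

122 mg/L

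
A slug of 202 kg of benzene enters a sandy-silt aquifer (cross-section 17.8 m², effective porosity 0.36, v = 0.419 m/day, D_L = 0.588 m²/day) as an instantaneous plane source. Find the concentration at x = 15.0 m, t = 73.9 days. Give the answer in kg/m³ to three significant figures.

0.311 kg/m³

For an instantaneous plane source, C(x,t) = M/(n_e·A·√(4πDt)) · exp(−(x−vt)²/(4Dt)), with n_e·A the pore (flow) area.
Plume center vt = 0.419 × 73.9 = 30.9641 m, so the well at 15.0 m is 15.9641 m upgradient of the peak.
√(4πDt) = 23.37 m, giving peak height M/(n_e·A·√(4πDt)) = 202/(0.36 × 17.8 × 23.37) = 1.349 kg/m³.
(x−vt)²/(4Dt) = (-15.9641)²/(4 × 0.588 × 73.9) = 1.466; exp(−1.466) = 0.2308.
C = 1.349 × 0.2308 = 0.311 kg/m³.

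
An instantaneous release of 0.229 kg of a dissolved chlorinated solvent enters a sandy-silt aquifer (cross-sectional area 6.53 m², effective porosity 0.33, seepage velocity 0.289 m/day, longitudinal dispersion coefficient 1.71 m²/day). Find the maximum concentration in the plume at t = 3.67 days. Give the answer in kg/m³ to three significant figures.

The peak of an instantaneous 1D plume sits at x = vt; there the Gaussian factor is 1 and C_max = M/(n_e·A·√(4πDt)), where n_e·A is the pore area the mass is dissolved in.
√(4πDt) = √(4π × 1.71 × 3.67) = 8.880 m, so C_max = 0.229/(0.33 × 6.53 × 8.880) = 0.0120 kg/m³.

0.0120 kg/m³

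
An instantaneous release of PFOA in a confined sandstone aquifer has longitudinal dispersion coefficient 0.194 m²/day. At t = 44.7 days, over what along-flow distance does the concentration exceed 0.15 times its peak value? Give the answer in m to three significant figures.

The plume is Gaussian with σ = √(2Dt) = √(2 × 0.194 × 44.7) = 4.165 m.
C/C_peak = exp(−Δx²/(2σ²)) = 0.15 ⇒ Δx = σ·√(−2 ln 0.15) = 4.165 × 1.948 = 8.113 m.
Width = 2Δx = 16.2 m.

16.2 m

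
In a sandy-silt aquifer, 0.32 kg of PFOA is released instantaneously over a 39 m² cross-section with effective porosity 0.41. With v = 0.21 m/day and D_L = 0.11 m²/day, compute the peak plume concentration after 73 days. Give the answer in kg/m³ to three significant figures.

The peak of an instantaneous 1D plume sits at x = vt; there the Gaussian factor is 1 and C_max = M/(n_e·A·√(4πDt)), where n_e·A is the pore area the mass is dissolved in.
√(4πDt) = √(4π × 0.11 × 73) = 10.05 m, so C_max = 0.32/(0.41 × 39 × 10.05) = 0.00199 kg/m³.

0.00199 kg/m³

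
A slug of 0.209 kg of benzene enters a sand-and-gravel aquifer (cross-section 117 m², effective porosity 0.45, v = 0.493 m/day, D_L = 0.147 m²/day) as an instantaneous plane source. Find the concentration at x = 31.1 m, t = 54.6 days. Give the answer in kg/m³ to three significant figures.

For an instantaneous plane source, C(x,t) = M/(n_e·A·√(4πDt)) · exp(−(x−vt)²/(4Dt)), with n_e·A the pore (flow) area.
Plume center vt = 0.493 × 54.6 = 26.9178 m, so the well at 31.1 m is 4.1822 m downgradient of the peak.
√(4πDt) = 10.04 m, giving peak height M/(n_e·A·√(4πDt)) = 0.209/(0.45 × 117 × 10.04) = 0.0003954 kg/m³.
(x−vt)²/(4Dt) = (4.1822)²/(4 × 0.147 × 54.6) = 0.5448; exp(−0.5448) = 0.5800.
C = 0.0003954 × 0.5800 = 0.000229 kg/m³.

0.000229 kg/m³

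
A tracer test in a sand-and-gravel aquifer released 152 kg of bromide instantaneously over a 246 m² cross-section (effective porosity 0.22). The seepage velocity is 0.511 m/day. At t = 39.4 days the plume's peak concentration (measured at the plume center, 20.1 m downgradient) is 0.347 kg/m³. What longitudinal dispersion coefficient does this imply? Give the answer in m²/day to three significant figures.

At the plume center C_max = M/(n_e·A·√(4πDt)), so D = M²/(4πt·(n_e·A·C_max)²).
n_e·A·C_max = 0.22 × 246 × 0.347 = 18.78 kg/m.
D = 152²/(4π × 39.4 × 18.78²) = 0.132 m²/day.

0.132 m²/day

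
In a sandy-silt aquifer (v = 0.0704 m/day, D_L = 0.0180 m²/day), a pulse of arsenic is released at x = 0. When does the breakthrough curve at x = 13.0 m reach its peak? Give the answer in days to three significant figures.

For the 1D instantaneous-source solution, setting ∂C/∂t = 0 at fixed x gives v²t² + 2Dt − x² = 0, so t = (√(D² + v²x²) − D)/v².
√(D² + v²x²) = √(0.0180² + 0.0704² × 13.0²) = 0.9154; v² = 0.00495616.
t = (0.9154 − 0.0180)/0.00495616 = 181 days (vs. the pure-advection estimate x/v = 185 d).

181 days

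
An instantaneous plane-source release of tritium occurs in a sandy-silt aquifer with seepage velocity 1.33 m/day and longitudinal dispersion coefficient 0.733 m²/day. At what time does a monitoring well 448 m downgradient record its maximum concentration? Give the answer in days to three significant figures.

For the 1D instantaneous-source solution, setting ∂C/∂t = 0 at fixed x gives v²t² + 2Dt − x² = 0, so t = (√(D² + v²x²) − D)/v².
√(D² + v²x²) = √(0.733² + 1.33² × 448²) = 595.8; v² = 1.7689.
t = (595.8 − 0.733)/1.7689 = 336 days (vs. the pure-advection estimate x/v = 337 d).

336 days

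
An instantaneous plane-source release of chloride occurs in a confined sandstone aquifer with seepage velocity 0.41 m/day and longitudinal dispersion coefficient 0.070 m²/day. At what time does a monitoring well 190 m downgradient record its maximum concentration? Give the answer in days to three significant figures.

463 days

For the 1D instantaneous-source solution, setting ∂C/∂t = 0 at fixed x gives v²t² + 2Dt − x² = 0, so t = (√(D² + v²x²) − D)/v².
√(D² + v²x²) = √(0.070² + 0.41² × 190²) = 77.90; v² = 0.1681.
t = (77.90 − 0.070)/0.1681 = 463 days (vs. the pure-advection estimate x/v = 463 d).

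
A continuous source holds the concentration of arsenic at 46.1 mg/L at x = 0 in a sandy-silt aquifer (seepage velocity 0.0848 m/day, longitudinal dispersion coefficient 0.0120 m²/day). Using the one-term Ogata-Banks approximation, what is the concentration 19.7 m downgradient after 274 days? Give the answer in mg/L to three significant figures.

42.2 mg/L

For a continuous step input, C/C₀ ≈ ½·erfc((x−vt)/(2√(Dt))).
vt = 0.0848 × 274 = 23.2352 m and 2√(Dt) = 2√(0.0120 × 274) = 3.627 m.
Argument (x−vt)/(2√(Dt)) = (19.7 − 23.2352)/3.627 = -0.9747; ½·erfc(-0.9747) = 0.9160.
C = 46.1 × 0.9160 = 42.2 mg/L.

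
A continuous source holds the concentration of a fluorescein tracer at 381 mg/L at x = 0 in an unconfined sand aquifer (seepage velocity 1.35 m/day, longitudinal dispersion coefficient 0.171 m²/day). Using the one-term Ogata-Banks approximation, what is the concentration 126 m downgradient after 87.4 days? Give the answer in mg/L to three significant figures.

27.2 mg/L

For a continuous step input, C/C₀ ≈ ½·erfc((x−vt)/(2√(Dt))).
vt = 1.35 × 87.4 = 117.99 m and 2√(Dt) = 2√(0.171 × 87.4) = 7.732 m.
Argument (x−vt)/(2√(Dt)) = (126 − 117.99)/7.732 = 1.036; ½·erfc(1.036) = 0.07144.
C = 381 × 0.07144 = 27.2 mg/L.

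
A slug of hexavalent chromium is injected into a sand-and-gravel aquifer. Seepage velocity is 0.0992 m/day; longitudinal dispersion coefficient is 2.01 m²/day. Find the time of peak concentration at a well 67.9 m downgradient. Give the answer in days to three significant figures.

510 days

For the 1D instantaneous-source solution, setting ∂C/∂t = 0 at fixed x gives v²t² + 2Dt − x² = 0, so t = (√(D² + v²x²) − D)/v².
√(D² + v²x²) = √(2.01² + 0.0992² × 67.9²) = 7.029; v² = 0.00984064.
t = (7.029 − 2.01)/0.00984064 = 510 days (vs. the pure-advection estimate x/v = 684 d).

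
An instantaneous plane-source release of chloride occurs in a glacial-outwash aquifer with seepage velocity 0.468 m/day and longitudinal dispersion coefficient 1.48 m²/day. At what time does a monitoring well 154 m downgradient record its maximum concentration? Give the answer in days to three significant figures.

For the 1D instantaneous-source solution, setting ∂C/∂t = 0 at fixed x gives v²t² + 2Dt − x² = 0, so t = (√(D² + v²x²) − D)/v².
√(D² + v²x²) = √(1.48² + 0.468² × 154²) = 72.09; v² = 0.219024.
t = (72.09 − 1.48)/0.219024 = 322 days (vs. the pure-advection estimate x/v = 329 d).

322 days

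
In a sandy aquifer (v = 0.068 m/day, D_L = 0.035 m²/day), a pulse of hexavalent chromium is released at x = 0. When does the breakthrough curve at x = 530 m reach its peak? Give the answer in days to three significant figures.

7790 days

For the 1D instantaneous-source solution, setting ∂C/∂t = 0 at fixed x gives v²t² + 2Dt − x² = 0, so t = (√(D² + v²x²) − D)/v².
√(D² + v²x²) = √(0.035² + 0.068² × 530²) = 36.04; v² = 0.004624.
t = (36.04 − 0.035)/0.004624 = 7790 days (vs. the pure-advection estimate x/v = 7790 d).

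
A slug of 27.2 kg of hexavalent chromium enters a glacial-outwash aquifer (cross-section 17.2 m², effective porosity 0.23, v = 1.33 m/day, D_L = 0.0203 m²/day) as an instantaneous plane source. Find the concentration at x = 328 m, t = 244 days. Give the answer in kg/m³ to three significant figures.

0.473 kg/m³

For an instantaneous plane source, C(x,t) = M/(n_e·A·√(4πDt)) · exp(−(x−vt)²/(4Dt)), with n_e·A the pore (flow) area.
Plume center vt = 1.33 × 244 = 324.52 m, so the well at 328 m is 3.48 m downgradient of the peak.
√(4πDt) = 7.889 m, giving peak height M/(n_e·A·√(4πDt)) = 27.2/(0.23 × 17.2 × 7.889) = 0.8715 kg/m³.
(x−vt)²/(4Dt) = (3.48)²/(4 × 0.0203 × 244) = 0.6112; exp(−0.6112) = 0.5427.
C = 0.8715 × 0.5427 = 0.473 kg/m³.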